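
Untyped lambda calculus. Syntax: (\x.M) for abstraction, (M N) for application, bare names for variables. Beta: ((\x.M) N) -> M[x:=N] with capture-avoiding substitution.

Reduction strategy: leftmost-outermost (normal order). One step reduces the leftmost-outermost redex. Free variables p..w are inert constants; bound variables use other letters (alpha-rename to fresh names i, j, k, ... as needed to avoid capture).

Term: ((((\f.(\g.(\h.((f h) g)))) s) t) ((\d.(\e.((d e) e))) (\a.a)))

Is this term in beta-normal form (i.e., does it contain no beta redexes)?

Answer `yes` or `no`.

Answer: no

Derivation:
Term: ((((\f.(\g.(\h.((f h) g)))) s) t) ((\d.(\e.((d e) e))) (\a.a)))
Found 2 beta redex(es).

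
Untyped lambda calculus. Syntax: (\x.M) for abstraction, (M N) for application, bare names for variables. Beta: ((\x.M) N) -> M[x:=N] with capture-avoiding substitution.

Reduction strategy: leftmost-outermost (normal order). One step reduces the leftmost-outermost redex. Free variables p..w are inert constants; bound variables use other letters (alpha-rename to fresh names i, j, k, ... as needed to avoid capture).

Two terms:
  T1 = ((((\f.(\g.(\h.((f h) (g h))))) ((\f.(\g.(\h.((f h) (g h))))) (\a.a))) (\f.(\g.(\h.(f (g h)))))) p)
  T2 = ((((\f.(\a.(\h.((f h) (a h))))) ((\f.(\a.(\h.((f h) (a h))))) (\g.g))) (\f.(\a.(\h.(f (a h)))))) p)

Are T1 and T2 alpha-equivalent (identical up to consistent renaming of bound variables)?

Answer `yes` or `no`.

Answer: yes

Derivation:
Term 1: ((((\f.(\g.(\h.((f h) (g h))))) ((\f.(\g.(\h.((f h) (g h))))) (\a.a))) (\f.(\g.(\h.(f (g h)))))) p)
Term 2: ((((\f.(\a.(\h.((f h) (a h))))) ((\f.(\a.(\h.((f h) (a h))))) (\g.g))) (\f.(\a.(\h.(f (a h)))))) p)
Alpha-equivalence: compare structure up to binder renaming.
Result: True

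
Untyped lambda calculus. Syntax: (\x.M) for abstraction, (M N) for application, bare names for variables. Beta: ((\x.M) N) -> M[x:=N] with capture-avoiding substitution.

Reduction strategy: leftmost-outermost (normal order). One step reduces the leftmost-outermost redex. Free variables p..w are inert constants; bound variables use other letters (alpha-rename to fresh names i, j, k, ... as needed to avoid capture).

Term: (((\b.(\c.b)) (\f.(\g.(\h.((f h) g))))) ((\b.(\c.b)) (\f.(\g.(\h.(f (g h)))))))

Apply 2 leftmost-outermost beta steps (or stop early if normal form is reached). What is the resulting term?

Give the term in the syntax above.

Step 0: (((\b.(\c.b)) (\f.(\g.(\h.((f h) g))))) ((\b.(\c.b)) (\f.(\g.(\h.(f (g h)))))))
Step 1: ((\c.(\f.(\g.(\h.((f h) g))))) ((\b.(\c.b)) (\f.(\g.(\h.(f (g h)))))))
Step 2: (\f.(\g.(\h.((f h) g))))

Answer: (\f.(\g.(\h.((f h) g))))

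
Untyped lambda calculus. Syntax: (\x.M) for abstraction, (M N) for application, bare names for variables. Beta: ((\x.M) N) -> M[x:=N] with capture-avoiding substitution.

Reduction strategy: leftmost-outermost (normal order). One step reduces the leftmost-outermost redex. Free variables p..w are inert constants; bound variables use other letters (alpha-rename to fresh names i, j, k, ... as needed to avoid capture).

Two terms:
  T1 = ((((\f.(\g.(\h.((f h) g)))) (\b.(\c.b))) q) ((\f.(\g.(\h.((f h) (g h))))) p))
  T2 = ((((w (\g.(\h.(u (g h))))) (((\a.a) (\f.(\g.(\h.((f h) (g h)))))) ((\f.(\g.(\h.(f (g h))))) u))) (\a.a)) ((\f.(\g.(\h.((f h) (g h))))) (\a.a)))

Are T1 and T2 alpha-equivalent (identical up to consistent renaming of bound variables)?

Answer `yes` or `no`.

Term 1: ((((\f.(\g.(\h.((f h) g)))) (\b.(\c.b))) q) ((\f.(\g.(\h.((f h) (g h))))) p))
Term 2: ((((w (\g.(\h.(u (g h))))) (((\a.a) (\f.(\g.(\h.((f h) (g h)))))) ((\f.(\g.(\h.(f (g h))))) u))) (\a.a)) ((\f.(\g.(\h.((f h) (g h))))) (\a.a)))
Alpha-equivalence: compare structure up to binder renaming.
Result: False

Answer: no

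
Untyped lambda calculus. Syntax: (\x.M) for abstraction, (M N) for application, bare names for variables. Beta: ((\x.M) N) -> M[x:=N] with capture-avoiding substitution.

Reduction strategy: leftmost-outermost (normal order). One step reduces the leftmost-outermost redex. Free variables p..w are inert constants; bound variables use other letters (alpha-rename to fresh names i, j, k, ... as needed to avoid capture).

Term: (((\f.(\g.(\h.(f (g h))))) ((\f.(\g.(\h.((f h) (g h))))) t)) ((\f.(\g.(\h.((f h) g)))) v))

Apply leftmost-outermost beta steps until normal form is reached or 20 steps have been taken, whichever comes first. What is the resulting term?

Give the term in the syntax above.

Step 0: (((\f.(\g.(\h.(f (g h))))) ((\f.(\g.(\h.((f h) (g h))))) t)) ((\f.(\g.(\h.((f h) g)))) v))
Step 1: ((\g.(\h.(((\f.(\g.(\h.((f h) (g h))))) t) (g h)))) ((\f.(\g.(\h.((f h) g)))) v))
Step 2: (\h.(((\f.(\g.(\h.((f h) (g h))))) t) (((\f.(\g.(\h.((f h) g)))) v) h)))
Step 3: (\h.((\g.(\h.((t h) (g h)))) (((\f.(\g.(\h.((f h) g)))) v) h)))
Step 4: (\h.(\i.((t i) ((((\f.(\g.(\h.((f h) g)))) v) h) i))))
Step 5: (\h.(\i.((t i) (((\g.(\h.((v h) g))) h) i))))
Step 6: (\h.(\i.((t i) ((\i.((v i) h)) i))))
Step 7: (\h.(\i.((t i) ((v i) h))))

Answer: (\h.(\i.((t i) ((v i) h))))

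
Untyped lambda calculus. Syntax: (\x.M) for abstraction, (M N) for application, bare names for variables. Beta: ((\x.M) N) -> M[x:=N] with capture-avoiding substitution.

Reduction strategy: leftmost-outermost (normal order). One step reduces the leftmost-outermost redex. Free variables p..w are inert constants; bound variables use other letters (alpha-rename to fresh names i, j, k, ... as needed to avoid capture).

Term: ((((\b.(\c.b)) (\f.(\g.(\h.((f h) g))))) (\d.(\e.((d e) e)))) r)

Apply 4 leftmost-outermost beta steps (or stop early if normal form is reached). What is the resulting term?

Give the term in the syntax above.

Answer: (\g.(\h.((r h) g)))

Derivation:
Step 0: ((((\b.(\c.b)) (\f.(\g.(\h.((f h) g))))) (\d.(\e.((d e) e)))) r)
Step 1: (((\c.(\f.(\g.(\h.((f h) g))))) (\d.(\e.((d e) e)))) r)
Step 2: ((\f.(\g.(\h.((f h) g)))) r)
Step 3: (\g.(\h.((r h) g)))
Step 4: (normal form reached)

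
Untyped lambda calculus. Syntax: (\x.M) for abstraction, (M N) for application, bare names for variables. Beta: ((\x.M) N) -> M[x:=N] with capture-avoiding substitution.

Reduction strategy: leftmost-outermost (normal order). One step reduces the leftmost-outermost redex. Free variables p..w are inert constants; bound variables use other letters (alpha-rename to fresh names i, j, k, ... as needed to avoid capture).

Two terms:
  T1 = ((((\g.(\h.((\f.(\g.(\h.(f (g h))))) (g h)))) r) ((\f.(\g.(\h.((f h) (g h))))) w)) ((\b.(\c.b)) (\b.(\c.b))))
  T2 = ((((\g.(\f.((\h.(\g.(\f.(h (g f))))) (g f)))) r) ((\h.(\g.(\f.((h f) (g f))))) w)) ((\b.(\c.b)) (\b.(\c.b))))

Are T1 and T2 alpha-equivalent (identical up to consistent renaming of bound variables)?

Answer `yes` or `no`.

Answer: yes

Derivation:
Term 1: ((((\g.(\h.((\f.(\g.(\h.(f (g h))))) (g h)))) r) ((\f.(\g.(\h.((f h) (g h))))) w)) ((\b.(\c.b)) (\b.(\c.b))))
Term 2: ((((\g.(\f.((\h.(\g.(\f.(h (g f))))) (g f)))) r) ((\h.(\g.(\f.((h f) (g f))))) w)) ((\b.(\c.b)) (\b.(\c.b))))
Alpha-equivalence: compare structure up to binder renaming.
Result: True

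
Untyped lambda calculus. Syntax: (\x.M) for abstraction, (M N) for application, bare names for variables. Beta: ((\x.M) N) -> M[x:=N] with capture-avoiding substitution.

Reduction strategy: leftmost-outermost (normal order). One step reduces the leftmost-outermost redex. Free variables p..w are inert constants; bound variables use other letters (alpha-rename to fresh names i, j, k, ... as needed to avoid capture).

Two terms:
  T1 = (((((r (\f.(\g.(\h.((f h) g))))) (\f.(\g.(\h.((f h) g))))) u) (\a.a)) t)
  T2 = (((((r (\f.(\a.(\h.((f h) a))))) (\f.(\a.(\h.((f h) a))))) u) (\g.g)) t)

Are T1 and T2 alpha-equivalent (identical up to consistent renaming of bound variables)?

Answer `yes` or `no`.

Term 1: (((((r (\f.(\g.(\h.((f h) g))))) (\f.(\g.(\h.((f h) g))))) u) (\a.a)) t)
Term 2: (((((r (\f.(\a.(\h.((f h) a))))) (\f.(\a.(\h.((f h) a))))) u) (\g.g)) t)
Alpha-equivalence: compare structure up to binder renaming.
Result: True

Answer: yes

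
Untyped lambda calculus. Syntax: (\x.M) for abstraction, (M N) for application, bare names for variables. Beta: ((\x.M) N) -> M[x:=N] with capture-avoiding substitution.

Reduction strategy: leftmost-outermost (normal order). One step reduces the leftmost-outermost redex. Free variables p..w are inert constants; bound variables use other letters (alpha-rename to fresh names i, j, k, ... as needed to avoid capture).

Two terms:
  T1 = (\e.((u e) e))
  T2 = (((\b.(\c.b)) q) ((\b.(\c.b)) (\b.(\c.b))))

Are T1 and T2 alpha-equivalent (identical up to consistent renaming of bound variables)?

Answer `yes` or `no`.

Answer: no

Derivation:
Term 1: (\e.((u e) e))
Term 2: (((\b.(\c.b)) q) ((\b.(\c.b)) (\b.(\c.b))))
Alpha-equivalence: compare structure up to binder renaming.
Result: False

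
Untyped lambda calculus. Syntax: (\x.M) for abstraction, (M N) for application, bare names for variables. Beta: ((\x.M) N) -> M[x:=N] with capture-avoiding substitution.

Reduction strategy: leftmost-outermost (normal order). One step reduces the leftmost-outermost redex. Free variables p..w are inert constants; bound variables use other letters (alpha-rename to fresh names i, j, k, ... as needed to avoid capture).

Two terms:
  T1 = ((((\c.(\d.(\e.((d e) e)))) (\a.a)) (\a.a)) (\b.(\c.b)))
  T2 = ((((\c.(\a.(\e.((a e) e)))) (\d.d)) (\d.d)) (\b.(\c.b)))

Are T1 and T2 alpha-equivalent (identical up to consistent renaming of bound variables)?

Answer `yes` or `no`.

Term 1: ((((\c.(\d.(\e.((d e) e)))) (\a.a)) (\a.a)) (\b.(\c.b)))
Term 2: ((((\c.(\a.(\e.((a e) e)))) (\d.d)) (\d.d)) (\b.(\c.b)))
Alpha-equivalence: compare structure up to binder renaming.
Result: True

Answer: yes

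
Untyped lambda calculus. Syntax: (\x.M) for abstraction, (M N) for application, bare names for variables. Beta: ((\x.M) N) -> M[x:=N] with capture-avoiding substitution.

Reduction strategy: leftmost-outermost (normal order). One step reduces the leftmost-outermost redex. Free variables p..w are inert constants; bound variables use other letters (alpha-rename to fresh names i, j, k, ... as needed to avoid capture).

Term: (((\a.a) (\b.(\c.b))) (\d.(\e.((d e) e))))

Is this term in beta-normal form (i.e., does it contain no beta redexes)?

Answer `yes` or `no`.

Term: (((\a.a) (\b.(\c.b))) (\d.(\e.((d e) e))))
Found 1 beta redex(es).

Answer: no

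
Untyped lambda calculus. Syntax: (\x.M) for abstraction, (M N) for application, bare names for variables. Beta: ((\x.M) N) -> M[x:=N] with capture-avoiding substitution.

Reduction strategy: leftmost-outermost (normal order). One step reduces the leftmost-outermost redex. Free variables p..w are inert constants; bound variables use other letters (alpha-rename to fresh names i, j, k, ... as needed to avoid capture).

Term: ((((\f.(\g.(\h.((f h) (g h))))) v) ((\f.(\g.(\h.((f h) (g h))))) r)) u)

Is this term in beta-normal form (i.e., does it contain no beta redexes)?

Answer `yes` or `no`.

Term: ((((\f.(\g.(\h.((f h) (g h))))) v) ((\f.(\g.(\h.((f h) (g h))))) r)) u)
Found 2 beta redex(es).

Answer: no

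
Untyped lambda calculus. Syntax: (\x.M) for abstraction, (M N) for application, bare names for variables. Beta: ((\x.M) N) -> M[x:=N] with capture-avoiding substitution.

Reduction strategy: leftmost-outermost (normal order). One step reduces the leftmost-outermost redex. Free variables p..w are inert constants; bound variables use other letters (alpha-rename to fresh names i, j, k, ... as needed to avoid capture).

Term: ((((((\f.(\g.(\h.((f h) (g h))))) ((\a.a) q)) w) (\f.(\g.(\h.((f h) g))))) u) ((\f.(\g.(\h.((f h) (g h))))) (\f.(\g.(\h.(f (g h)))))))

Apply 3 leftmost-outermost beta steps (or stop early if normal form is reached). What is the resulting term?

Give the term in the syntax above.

Answer: ((((((\a.a) q) (\f.(\g.(\h.((f h) g))))) (w (\f.(\g.(\h.((f h) g)))))) u) ((\f.(\g.(\h.((f h) (g h))))) (\f.(\g.(\h.(f (g h)))))))

Derivation:
Step 0: ((((((\f.(\g.(\h.((f h) (g h))))) ((\a.a) q)) w) (\f.(\g.(\h.((f h) g))))) u) ((\f.(\g.(\h.((f h) (g h))))) (\f.(\g.(\h.(f (g h)))))))
Step 1: (((((\g.(\h.((((\a.a) q) h) (g h)))) w) (\f.(\g.(\h.((f h) g))))) u) ((\f.(\g.(\h.((f h) (g h))))) (\f.(\g.(\h.(f (g h)))))))
Step 2: ((((\h.((((\a.a) q) h) (w h))) (\f.(\g.(\h.((f h) g))))) u) ((\f.(\g.(\h.((f h) (g h))))) (\f.(\g.(\h.(f (g h)))))))
Step 3: ((((((\a.a) q) (\f.(\g.(\h.((f h) g))))) (w (\f.(\g.(\h.((f h) g)))))) u) ((\f.(\g.(\h.((f h) (g h))))) (\f.(\g.(\h.(f (g h)))))))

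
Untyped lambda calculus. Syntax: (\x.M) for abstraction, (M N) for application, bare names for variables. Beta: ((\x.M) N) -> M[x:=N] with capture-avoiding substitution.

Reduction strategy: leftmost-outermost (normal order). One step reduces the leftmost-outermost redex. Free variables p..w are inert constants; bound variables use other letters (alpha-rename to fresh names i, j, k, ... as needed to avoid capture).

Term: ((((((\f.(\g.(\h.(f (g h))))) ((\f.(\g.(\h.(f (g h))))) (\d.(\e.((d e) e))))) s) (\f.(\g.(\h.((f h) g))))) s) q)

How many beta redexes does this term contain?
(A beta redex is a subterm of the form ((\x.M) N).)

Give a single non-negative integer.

Answer: 2

Derivation:
Term: ((((((\f.(\g.(\h.(f (g h))))) ((\f.(\g.(\h.(f (g h))))) (\d.(\e.((d e) e))))) s) (\f.(\g.(\h.((f h) g))))) s) q)
  Redex: ((\f.(\g.(\h.(f (g h))))) ((\f.(\g.(\h.(f (g h))))) (\d.(\e.((d e) e)))))
  Redex: ((\f.(\g.(\h.(f (g h))))) (\d.(\e.((d e) e))))
Total redexes: 2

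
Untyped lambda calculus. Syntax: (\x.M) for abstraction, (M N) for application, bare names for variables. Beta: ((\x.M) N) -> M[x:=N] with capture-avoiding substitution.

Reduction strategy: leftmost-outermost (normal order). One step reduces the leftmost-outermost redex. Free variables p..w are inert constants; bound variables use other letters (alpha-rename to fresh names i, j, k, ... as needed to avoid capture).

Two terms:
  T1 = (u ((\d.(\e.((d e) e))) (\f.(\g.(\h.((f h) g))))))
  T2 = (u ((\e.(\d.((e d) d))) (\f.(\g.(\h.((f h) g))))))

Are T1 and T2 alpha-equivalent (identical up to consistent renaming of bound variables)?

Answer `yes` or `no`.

Answer: yes

Derivation:
Term 1: (u ((\d.(\e.((d e) e))) (\f.(\g.(\h.((f h) g))))))
Term 2: (u ((\e.(\d.((e d) d))) (\f.(\g.(\h.((f h) g))))))
Alpha-equivalence: compare structure up to binder renaming.
Result: True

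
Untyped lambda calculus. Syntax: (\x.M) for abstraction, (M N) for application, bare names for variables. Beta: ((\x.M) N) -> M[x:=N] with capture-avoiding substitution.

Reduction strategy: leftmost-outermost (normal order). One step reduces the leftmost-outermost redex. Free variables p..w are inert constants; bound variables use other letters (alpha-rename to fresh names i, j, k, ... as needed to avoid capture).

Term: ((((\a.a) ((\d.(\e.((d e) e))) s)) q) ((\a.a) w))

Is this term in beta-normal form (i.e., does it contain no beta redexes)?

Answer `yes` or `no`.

Term: ((((\a.a) ((\d.(\e.((d e) e))) s)) q) ((\a.a) w))
Found 3 beta redex(es).

Answer: no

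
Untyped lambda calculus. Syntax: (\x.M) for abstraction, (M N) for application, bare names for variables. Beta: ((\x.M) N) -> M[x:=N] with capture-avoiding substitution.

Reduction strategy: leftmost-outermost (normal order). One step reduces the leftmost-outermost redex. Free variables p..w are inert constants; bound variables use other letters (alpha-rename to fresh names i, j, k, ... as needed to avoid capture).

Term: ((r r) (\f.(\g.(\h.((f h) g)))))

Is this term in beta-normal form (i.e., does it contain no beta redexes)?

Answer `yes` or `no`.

Term: ((r r) (\f.(\g.(\h.((f h) g)))))
No beta redexes found.

Answer: yes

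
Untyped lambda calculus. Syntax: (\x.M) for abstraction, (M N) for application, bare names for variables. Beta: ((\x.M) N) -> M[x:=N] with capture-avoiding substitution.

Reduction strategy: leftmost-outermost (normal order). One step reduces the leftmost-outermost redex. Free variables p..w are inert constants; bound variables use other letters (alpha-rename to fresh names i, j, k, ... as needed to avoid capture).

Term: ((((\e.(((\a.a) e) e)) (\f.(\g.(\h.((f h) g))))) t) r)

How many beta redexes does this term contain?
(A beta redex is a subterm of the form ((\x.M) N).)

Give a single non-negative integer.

Term: ((((\e.(((\a.a) e) e)) (\f.(\g.(\h.((f h) g))))) t) r)
  Redex: ((\e.(((\a.a) e) e)) (\f.(\g.(\h.((f h) g)))))
  Redex: ((\a.a) e)
Total redexes: 2

Answer: 2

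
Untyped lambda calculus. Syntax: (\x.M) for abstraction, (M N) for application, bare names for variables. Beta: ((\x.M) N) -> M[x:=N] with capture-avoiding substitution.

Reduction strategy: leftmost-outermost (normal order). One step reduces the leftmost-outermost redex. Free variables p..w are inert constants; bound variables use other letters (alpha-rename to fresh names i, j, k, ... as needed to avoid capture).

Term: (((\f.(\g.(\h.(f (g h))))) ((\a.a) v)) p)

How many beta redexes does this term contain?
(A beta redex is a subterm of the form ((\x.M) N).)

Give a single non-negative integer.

Answer: 2

Derivation:
Term: (((\f.(\g.(\h.(f (g h))))) ((\a.a) v)) p)
  Redex: ((\f.(\g.(\h.(f (g h))))) ((\a.a) v))
  Redex: ((\a.a) v)
Total redexes: 2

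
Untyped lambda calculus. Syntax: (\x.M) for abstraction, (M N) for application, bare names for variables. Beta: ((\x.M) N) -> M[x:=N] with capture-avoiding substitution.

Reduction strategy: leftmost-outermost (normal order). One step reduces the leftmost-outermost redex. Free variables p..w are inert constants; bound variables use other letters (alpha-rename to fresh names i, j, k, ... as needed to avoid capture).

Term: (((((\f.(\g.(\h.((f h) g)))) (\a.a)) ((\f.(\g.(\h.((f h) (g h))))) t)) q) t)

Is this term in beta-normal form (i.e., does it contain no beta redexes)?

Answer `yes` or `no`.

Term: (((((\f.(\g.(\h.((f h) g)))) (\a.a)) ((\f.(\g.(\h.((f h) (g h))))) t)) q) t)
Found 2 beta redex(es).

Answer: no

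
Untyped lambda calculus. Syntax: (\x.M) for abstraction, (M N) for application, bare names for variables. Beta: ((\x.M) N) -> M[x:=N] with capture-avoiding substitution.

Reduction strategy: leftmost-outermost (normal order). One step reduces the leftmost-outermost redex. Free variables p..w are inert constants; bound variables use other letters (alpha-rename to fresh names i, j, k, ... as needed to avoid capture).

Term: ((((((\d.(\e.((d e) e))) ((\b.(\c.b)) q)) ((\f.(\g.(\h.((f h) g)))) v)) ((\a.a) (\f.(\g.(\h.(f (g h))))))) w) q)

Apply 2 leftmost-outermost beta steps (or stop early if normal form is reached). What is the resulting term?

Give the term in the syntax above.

Step 0: ((((((\d.(\e.((d e) e))) ((\b.(\c.b)) q)) ((\f.(\g.(\h.((f h) g)))) v)) ((\a.a) (\f.(\g.(\h.(f (g h))))))) w) q)
Step 1: (((((\e.((((\b.(\c.b)) q) e) e)) ((\f.(\g.(\h.((f h) g)))) v)) ((\a.a) (\f.(\g.(\h.(f (g h))))))) w) q)
Step 2: (((((((\b.(\c.b)) q) ((\f.(\g.(\h.((f h) g)))) v)) ((\f.(\g.(\h.((f h) g)))) v)) ((\a.a) (\f.(\g.(\h.(f (g h))))))) w) q)

Answer: (((((((\b.(\c.b)) q) ((\f.(\g.(\h.((f h) g)))) v)) ((\f.(\g.(\h.((f h) g)))) v)) ((\a.a) (\f.(\g.(\h.(f (g h))))))) w) q)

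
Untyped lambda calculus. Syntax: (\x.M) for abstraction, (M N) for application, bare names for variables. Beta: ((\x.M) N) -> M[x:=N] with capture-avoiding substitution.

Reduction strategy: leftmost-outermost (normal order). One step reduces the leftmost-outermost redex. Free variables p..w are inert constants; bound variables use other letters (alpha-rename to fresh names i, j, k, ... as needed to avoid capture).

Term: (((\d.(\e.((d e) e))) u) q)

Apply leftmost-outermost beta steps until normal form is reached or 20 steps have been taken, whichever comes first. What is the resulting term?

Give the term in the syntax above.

Step 0: (((\d.(\e.((d e) e))) u) q)
Step 1: ((\e.((u e) e)) q)
Step 2: ((u q) q)

Answer: ((u q) q)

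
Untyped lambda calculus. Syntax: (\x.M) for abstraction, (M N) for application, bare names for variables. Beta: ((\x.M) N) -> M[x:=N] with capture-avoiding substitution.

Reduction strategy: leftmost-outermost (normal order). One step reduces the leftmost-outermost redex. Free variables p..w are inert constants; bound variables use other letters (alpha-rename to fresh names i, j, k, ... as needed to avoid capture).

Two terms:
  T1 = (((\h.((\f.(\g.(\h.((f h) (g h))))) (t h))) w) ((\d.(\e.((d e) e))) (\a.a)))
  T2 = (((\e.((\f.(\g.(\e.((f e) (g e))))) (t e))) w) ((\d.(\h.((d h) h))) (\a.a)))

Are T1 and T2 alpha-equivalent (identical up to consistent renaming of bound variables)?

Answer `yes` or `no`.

Answer: yes

Derivation:
Term 1: (((\h.((\f.(\g.(\h.((f h) (g h))))) (t h))) w) ((\d.(\e.((d e) e))) (\a.a)))
Term 2: (((\e.((\f.(\g.(\e.((f e) (g e))))) (t e))) w) ((\d.(\h.((d h) h))) (\a.a)))
Alpha-equivalence: compare structure up to binder renaming.
Result: True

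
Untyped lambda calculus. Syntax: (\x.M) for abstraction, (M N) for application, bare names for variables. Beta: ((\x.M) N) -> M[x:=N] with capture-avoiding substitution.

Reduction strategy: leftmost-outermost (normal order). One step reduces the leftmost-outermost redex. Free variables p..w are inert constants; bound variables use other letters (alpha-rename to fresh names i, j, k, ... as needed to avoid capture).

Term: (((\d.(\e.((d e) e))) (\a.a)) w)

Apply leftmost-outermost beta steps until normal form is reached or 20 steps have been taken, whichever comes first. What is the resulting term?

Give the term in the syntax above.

Step 0: (((\d.(\e.((d e) e))) (\a.a)) w)
Step 1: ((\e.(((\a.a) e) e)) w)
Step 2: (((\a.a) w) w)
Step 3: (w w)

Answer: (w w)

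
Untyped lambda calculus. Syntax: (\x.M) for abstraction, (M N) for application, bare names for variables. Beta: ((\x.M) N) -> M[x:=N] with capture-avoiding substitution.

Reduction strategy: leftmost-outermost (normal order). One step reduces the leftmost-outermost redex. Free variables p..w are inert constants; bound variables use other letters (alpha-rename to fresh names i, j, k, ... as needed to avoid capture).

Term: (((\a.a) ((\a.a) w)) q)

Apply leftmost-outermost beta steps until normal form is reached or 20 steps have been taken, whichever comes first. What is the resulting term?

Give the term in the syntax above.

Answer: (w q)

Derivation:
Step 0: (((\a.a) ((\a.a) w)) q)
Step 1: (((\a.a) w) q)
Step 2: (w q)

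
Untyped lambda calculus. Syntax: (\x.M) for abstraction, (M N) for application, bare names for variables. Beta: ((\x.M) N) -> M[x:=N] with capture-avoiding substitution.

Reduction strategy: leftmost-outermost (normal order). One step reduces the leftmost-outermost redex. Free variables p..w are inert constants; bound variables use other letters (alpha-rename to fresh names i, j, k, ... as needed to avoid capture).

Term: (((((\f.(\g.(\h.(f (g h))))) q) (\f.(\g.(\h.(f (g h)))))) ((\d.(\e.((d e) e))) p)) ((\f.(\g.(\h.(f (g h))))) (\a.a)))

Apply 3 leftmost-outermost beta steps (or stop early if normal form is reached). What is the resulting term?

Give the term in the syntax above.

Answer: ((q ((\f.(\g.(\h.(f (g h))))) ((\d.(\e.((d e) e))) p))) ((\f.(\g.(\h.(f (g h))))) (\a.a)))

Derivation:
Step 0: (((((\f.(\g.(\h.(f (g h))))) q) (\f.(\g.(\h.(f (g h)))))) ((\d.(\e.((d e) e))) p)) ((\f.(\g.(\h.(f (g h))))) (\a.a)))
Step 1: ((((\g.(\h.(q (g h)))) (\f.(\g.(\h.(f (g h)))))) ((\d.(\e.((d e) e))) p)) ((\f.(\g.(\h.(f (g h))))) (\a.a)))
Step 2: (((\h.(q ((\f.(\g.(\h.(f (g h))))) h))) ((\d.(\e.((d e) e))) p)) ((\f.(\g.(\h.(f (g h))))) (\a.a)))
Step 3: ((q ((\f.(\g.(\h.(f (g h))))) ((\d.(\e.((d e) e))) p))) ((\f.(\g.(\h.(f (g h))))) (\a.a)))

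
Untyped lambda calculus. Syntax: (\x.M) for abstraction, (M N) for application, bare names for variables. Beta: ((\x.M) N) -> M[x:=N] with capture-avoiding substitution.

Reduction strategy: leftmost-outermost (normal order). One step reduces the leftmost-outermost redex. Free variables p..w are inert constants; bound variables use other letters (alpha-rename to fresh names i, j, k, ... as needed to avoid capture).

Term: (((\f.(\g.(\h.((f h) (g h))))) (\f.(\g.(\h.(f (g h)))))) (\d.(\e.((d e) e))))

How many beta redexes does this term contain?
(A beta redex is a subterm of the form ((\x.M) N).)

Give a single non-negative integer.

Answer: 1

Derivation:
Term: (((\f.(\g.(\h.((f h) (g h))))) (\f.(\g.(\h.(f (g h)))))) (\d.(\e.((d e) e))))
  Redex: ((\f.(\g.(\h.((f h) (g h))))) (\f.(\g.(\h.(f (g h))))))
Total redexes: 1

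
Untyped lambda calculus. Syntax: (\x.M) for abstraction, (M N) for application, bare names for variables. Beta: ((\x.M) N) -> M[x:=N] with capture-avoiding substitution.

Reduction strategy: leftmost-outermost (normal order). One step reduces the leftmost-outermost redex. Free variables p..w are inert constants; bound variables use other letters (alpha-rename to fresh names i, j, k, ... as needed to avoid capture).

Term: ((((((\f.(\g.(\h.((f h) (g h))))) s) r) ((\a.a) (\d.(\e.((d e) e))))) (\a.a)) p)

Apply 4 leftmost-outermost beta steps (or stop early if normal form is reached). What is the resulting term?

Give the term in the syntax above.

Answer: ((((s (\d.(\e.((d e) e)))) (r ((\a.a) (\d.(\e.((d e) e)))))) (\a.a)) p)

Derivation:
Step 0: ((((((\f.(\g.(\h.((f h) (g h))))) s) r) ((\a.a) (\d.(\e.((d e) e))))) (\a.a)) p)
Step 1: (((((\g.(\h.((s h) (g h)))) r) ((\a.a) (\d.(\e.((d e) e))))) (\a.a)) p)
Step 2: ((((\h.((s h) (r h))) ((\a.a) (\d.(\e.((d e) e))))) (\a.a)) p)
Step 3: ((((s ((\a.a) (\d.(\e.((d e) e))))) (r ((\a.a) (\d.(\e.((d e) e)))))) (\a.a)) p)
Step 4: ((((s (\d.(\e.((d e) e)))) (r ((\a.a) (\d.(\e.((d e) e)))))) (\a.a)) p)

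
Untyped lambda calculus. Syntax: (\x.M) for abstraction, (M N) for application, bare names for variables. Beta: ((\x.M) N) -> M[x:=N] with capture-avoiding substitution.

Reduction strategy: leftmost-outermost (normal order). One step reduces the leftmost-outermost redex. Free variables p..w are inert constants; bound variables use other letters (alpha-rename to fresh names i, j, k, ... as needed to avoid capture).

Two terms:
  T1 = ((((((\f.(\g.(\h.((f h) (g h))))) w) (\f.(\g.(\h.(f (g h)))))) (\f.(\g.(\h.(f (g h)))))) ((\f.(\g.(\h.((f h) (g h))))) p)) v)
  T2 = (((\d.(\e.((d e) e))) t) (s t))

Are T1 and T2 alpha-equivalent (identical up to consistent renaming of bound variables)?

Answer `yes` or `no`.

Answer: no

Derivation:
Term 1: ((((((\f.(\g.(\h.((f h) (g h))))) w) (\f.(\g.(\h.(f (g h)))))) (\f.(\g.(\h.(f (g h)))))) ((\f.(\g.(\h.((f h) (g h))))) p)) v)
Term 2: (((\d.(\e.((d e) e))) t) (s t))
Alpha-equivalence: compare structure up to binder renaming.
Result: False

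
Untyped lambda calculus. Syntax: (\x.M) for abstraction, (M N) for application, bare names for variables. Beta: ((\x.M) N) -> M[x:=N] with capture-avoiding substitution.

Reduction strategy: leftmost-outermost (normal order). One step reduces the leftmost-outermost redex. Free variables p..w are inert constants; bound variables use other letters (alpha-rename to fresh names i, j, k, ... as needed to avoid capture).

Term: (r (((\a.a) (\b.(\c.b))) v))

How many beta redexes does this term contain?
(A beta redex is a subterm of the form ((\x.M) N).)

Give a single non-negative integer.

Answer: 1

Derivation:
Term: (r (((\a.a) (\b.(\c.b))) v))
  Redex: ((\a.a) (\b.(\c.b)))
Total redexes: 1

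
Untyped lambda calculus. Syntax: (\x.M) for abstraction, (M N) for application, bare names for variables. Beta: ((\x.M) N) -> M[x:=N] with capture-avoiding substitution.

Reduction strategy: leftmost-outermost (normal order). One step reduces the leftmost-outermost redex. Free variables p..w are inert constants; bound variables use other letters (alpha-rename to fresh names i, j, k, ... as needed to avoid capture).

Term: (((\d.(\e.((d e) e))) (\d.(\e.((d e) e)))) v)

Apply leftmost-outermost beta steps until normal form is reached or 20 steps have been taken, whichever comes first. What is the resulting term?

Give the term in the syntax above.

Answer: ((v v) v)

Derivation:
Step 0: (((\d.(\e.((d e) e))) (\d.(\e.((d e) e)))) v)
Step 1: ((\e.(((\d.(\e.((d e) e))) e) e)) v)
Step 2: (((\d.(\e.((d e) e))) v) v)
Step 3: ((\e.((v e) e)) v)
Step 4: ((v v) v)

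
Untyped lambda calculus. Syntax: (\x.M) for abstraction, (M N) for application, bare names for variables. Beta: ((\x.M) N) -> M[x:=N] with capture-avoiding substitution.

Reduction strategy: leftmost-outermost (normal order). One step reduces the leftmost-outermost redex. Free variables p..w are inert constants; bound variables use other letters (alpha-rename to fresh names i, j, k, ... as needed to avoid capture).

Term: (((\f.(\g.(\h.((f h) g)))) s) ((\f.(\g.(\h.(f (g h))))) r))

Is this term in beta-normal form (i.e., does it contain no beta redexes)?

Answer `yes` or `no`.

Answer: no

Derivation:
Term: (((\f.(\g.(\h.((f h) g)))) s) ((\f.(\g.(\h.(f (g h))))) r))
Found 2 beta redex(es).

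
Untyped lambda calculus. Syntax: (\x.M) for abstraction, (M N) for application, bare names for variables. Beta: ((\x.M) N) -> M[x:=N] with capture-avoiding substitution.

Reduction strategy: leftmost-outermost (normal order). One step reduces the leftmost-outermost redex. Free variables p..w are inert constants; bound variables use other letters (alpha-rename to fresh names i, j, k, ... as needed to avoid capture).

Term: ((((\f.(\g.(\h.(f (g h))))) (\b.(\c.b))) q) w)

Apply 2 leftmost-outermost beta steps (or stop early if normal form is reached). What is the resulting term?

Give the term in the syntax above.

Step 0: ((((\f.(\g.(\h.(f (g h))))) (\b.(\c.b))) q) w)
Step 1: (((\g.(\h.((\b.(\c.b)) (g h)))) q) w)
Step 2: ((\h.((\b.(\c.b)) (q h))) w)

Answer: ((\h.((\b.(\c.b)) (q h))) w)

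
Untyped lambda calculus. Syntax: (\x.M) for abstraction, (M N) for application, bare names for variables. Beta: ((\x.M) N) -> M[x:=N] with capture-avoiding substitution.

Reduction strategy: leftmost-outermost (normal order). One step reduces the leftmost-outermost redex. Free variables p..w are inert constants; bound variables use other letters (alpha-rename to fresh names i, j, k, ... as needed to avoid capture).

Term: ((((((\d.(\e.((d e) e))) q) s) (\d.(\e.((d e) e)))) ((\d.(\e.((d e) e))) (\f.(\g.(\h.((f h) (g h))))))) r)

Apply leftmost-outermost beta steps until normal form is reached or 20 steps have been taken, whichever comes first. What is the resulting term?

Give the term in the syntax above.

Answer: (((((q s) s) (\d.(\e.((d e) e)))) (\e.(\h.((e h) (e h))))) r)

Derivation:
Step 0: ((((((\d.(\e.((d e) e))) q) s) (\d.(\e.((d e) e)))) ((\d.(\e.((d e) e))) (\f.(\g.(\h.((f h) (g h))))))) r)
Step 1: (((((\e.((q e) e)) s) (\d.(\e.((d e) e)))) ((\d.(\e.((d e) e))) (\f.(\g.(\h.((f h) (g h))))))) r)
Step 2: (((((q s) s) (\d.(\e.((d e) e)))) ((\d.(\e.((d e) e))) (\f.(\g.(\h.((f h) (g h))))))) r)
Step 3: (((((q s) s) (\d.(\e.((d e) e)))) (\e.(((\f.(\g.(\h.((f h) (g h))))) e) e))) r)
Step 4: (((((q s) s) (\d.(\e.((d e) e)))) (\e.((\g.(\h.((e h) (g h)))) e))) r)
Step 5: (((((q s) s) (\d.(\e.((d e) e)))) (\e.(\h.((e h) (e h))))) r)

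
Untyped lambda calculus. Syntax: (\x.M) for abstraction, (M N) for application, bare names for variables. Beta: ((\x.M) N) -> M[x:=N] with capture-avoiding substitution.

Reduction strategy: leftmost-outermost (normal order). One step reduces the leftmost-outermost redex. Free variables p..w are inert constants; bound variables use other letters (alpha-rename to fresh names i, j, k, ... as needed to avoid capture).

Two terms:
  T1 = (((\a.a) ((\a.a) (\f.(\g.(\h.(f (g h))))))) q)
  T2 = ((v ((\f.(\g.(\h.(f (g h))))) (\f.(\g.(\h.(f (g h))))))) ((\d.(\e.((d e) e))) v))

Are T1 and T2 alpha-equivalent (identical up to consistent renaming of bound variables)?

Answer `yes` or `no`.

Term 1: (((\a.a) ((\a.a) (\f.(\g.(\h.(f (g h))))))) q)
Term 2: ((v ((\f.(\g.(\h.(f (g h))))) (\f.(\g.(\h.(f (g h))))))) ((\d.(\e.((d e) e))) v))
Alpha-equivalence: compare structure up to binder renaming.
Result: False

Answer: no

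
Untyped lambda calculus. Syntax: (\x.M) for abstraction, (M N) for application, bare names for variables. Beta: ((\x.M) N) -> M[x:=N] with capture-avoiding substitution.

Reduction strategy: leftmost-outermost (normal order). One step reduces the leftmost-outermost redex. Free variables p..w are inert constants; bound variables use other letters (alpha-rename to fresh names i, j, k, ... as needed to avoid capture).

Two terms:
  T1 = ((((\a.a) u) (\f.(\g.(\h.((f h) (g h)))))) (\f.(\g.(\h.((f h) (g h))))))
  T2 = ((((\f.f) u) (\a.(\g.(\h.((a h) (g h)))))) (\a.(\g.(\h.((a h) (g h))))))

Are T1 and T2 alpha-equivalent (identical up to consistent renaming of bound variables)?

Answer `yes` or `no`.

Term 1: ((((\a.a) u) (\f.(\g.(\h.((f h) (g h)))))) (\f.(\g.(\h.((f h) (g h))))))
Term 2: ((((\f.f) u) (\a.(\g.(\h.((a h) (g h)))))) (\a.(\g.(\h.((a h) (g h))))))
Alpha-equivalence: compare structure up to binder renaming.
Result: True

Answer: yes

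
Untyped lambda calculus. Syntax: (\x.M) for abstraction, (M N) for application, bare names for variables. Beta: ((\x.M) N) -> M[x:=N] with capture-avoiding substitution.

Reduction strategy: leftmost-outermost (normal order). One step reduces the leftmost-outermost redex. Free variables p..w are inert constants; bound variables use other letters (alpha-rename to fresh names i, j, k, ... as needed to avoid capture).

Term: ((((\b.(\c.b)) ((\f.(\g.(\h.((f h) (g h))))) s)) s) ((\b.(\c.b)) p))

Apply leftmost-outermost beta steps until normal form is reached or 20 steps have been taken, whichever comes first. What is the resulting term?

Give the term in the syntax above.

Answer: (\h.((s h) p))

Derivation:
Step 0: ((((\b.(\c.b)) ((\f.(\g.(\h.((f h) (g h))))) s)) s) ((\b.(\c.b)) p))
Step 1: (((\c.((\f.(\g.(\h.((f h) (g h))))) s)) s) ((\b.(\c.b)) p))
Step 2: (((\f.(\g.(\h.((f h) (g h))))) s) ((\b.(\c.b)) p))
Step 3: ((\g.(\h.((s h) (g h)))) ((\b.(\c.b)) p))
Step 4: (\h.((s h) (((\b.(\c.b)) p) h)))
Step 5: (\h.((s h) ((\c.p) h)))
Step 6: (\h.((s h) p))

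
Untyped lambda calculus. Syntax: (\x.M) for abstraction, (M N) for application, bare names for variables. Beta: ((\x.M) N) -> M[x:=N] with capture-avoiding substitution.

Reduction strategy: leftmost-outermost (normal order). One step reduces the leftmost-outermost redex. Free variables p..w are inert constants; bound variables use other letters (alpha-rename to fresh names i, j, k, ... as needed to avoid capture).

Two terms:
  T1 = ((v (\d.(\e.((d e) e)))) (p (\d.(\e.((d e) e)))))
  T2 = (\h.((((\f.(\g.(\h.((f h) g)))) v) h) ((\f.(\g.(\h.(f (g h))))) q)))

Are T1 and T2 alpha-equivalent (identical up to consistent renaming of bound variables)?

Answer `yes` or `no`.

Term 1: ((v (\d.(\e.((d e) e)))) (p (\d.(\e.((d e) e)))))
Term 2: (\h.((((\f.(\g.(\h.((f h) g)))) v) h) ((\f.(\g.(\h.(f (g h))))) q)))
Alpha-equivalence: compare structure up to binder renaming.
Result: False

Answer: no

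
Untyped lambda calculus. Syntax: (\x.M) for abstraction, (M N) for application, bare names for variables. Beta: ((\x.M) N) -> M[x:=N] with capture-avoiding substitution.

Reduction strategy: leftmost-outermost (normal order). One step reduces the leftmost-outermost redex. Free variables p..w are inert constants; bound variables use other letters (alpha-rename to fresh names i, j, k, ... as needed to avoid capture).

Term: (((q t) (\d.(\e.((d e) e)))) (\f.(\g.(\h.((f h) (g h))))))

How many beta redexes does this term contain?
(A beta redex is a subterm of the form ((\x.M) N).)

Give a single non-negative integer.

Term: (((q t) (\d.(\e.((d e) e)))) (\f.(\g.(\h.((f h) (g h))))))
  (no redexes)
Total redexes: 0

Answer: 0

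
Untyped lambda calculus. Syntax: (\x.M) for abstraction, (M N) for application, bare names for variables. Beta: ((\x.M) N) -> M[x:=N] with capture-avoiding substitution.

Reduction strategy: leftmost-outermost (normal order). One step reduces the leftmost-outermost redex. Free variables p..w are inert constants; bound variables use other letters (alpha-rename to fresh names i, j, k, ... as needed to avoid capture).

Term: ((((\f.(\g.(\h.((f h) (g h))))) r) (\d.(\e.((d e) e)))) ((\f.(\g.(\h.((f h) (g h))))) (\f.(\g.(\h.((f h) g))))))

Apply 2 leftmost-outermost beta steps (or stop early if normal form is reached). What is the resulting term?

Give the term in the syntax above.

Step 0: ((((\f.(\g.(\h.((f h) (g h))))) r) (\d.(\e.((d e) e)))) ((\f.(\g.(\h.((f h) (g h))))) (\f.(\g.(\h.((f h) g))))))
Step 1: (((\g.(\h.((r h) (g h)))) (\d.(\e.((d e) e)))) ((\f.(\g.(\h.((f h) (g h))))) (\f.(\g.(\h.((f h) g))))))
Step 2: ((\h.((r h) ((\d.(\e.((d e) e))) h))) ((\f.(\g.(\h.((f h) (g h))))) (\f.(\g.(\h.((f h) g))))))

Answer: ((\h.((r h) ((\d.(\e.((d e) e))) h))) ((\f.(\g.(\h.((f h) (g h))))) (\f.(\g.(\h.((f h) g))))))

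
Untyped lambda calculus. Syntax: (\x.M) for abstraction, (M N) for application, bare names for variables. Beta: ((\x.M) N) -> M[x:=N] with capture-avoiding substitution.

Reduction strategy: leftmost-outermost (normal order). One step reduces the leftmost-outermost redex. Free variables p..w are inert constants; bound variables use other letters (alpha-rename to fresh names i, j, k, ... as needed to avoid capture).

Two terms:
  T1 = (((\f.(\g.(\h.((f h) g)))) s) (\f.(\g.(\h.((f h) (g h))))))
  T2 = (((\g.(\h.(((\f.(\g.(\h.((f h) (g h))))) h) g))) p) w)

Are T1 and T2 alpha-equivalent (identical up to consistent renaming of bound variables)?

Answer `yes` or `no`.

Term 1: (((\f.(\g.(\h.((f h) g)))) s) (\f.(\g.(\h.((f h) (g h))))))
Term 2: (((\g.(\h.(((\f.(\g.(\h.((f h) (g h))))) h) g))) p) w)
Alpha-equivalence: compare structure up to binder renaming.
Result: False

Answer: no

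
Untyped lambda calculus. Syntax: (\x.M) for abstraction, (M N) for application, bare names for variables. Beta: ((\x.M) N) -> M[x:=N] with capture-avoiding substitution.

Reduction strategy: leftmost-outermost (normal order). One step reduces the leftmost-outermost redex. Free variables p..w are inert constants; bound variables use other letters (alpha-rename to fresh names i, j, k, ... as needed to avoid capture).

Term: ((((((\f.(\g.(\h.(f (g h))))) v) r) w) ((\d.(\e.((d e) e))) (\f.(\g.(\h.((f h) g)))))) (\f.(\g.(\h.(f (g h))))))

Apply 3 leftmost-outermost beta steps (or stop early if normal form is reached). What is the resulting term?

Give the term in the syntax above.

Step 0: ((((((\f.(\g.(\h.(f (g h))))) v) r) w) ((\d.(\e.((d e) e))) (\f.(\g.(\h.((f h) g)))))) (\f.(\g.(\h.(f (g h))))))
Step 1: (((((\g.(\h.(v (g h)))) r) w) ((\d.(\e.((d e) e))) (\f.(\g.(\h.((f h) g)))))) (\f.(\g.(\h.(f (g h))))))
Step 2: ((((\h.(v (r h))) w) ((\d.(\e.((d e) e))) (\f.(\g.(\h.((f h) g)))))) (\f.(\g.(\h.(f (g h))))))
Step 3: (((v (r w)) ((\d.(\e.((d e) e))) (\f.(\g.(\h.((f h) g)))))) (\f.(\g.(\h.(f (g h))))))

Answer: (((v (r w)) ((\d.(\e.((d e) e))) (\f.(\g.(\h.((f h) g)))))) (\f.(\g.(\h.(f (g h))))))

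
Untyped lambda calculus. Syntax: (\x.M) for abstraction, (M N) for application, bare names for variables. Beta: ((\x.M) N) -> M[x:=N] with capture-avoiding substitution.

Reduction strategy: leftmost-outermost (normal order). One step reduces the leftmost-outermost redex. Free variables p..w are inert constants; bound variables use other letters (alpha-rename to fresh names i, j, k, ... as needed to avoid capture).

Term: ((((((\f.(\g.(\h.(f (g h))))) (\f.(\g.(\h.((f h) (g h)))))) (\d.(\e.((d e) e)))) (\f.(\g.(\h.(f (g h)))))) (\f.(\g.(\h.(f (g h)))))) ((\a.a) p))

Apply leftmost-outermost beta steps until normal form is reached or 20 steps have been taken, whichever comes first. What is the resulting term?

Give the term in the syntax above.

Step 0: ((((((\f.(\g.(\h.(f (g h))))) (\f.(\g.(\h.((f h) (g h)))))) (\d.(\e.((d e) e)))) (\f.(\g.(\h.(f (g h)))))) (\f.(\g.(\h.(f (g h)))))) ((\a.a) p))
Step 1: (((((\g.(\h.((\f.(\g.(\h.((f h) (g h))))) (g h)))) (\d.(\e.((d e) e)))) (\f.(\g.(\h.(f (g h)))))) (\f.(\g.(\h.(f (g h)))))) ((\a.a) p))
Step 2: ((((\h.((\f.(\g.(\h.((f h) (g h))))) ((\d.(\e.((d e) e))) h))) (\f.(\g.(\h.(f (g h)))))) (\f.(\g.(\h.(f (g h)))))) ((\a.a) p))
Step 3: ((((\f.(\g.(\h.((f h) (g h))))) ((\d.(\e.((d e) e))) (\f.(\g.(\h.(f (g h))))))) (\f.(\g.(\h.(f (g h)))))) ((\a.a) p))
Step 4: (((\g.(\h.((((\d.(\e.((d e) e))) (\f.(\g.(\h.(f (g h)))))) h) (g h)))) (\f.(\g.(\h.(f (g h)))))) ((\a.a) p))
Step 5: ((\h.((((\d.(\e.((d e) e))) (\f.(\g.(\h.(f (g h)))))) h) ((\f.(\g.(\h.(f (g h))))) h))) ((\a.a) p))
Step 6: ((((\d.(\e.((d e) e))) (\f.(\g.(\h.(f (g h)))))) ((\a.a) p)) ((\f.(\g.(\h.(f (g h))))) ((\a.a) p)))
Step 7: (((\e.(((\f.(\g.(\h.(f (g h))))) e) e)) ((\a.a) p)) ((\f.(\g.(\h.(f (g h))))) ((\a.a) p)))
Step 8: ((((\f.(\g.(\h.(f (g h))))) ((\a.a) p)) ((\a.a) p)) ((\f.(\g.(\h.(f (g h))))) ((\a.a) p)))
Step 9: (((\g.(\h.(((\a.a) p) (g h)))) ((\a.a) p)) ((\f.(\g.(\h.(f (g h))))) ((\a.a) p)))
Step 10: ((\h.(((\a.a) p) (((\a.a) p) h))) ((\f.(\g.(\h.(f (g h))))) ((\a.a) p)))
Step 11: (((\a.a) p) (((\a.a) p) ((\f.(\g.(\h.(f (g h))))) ((\a.a) p))))
Step 12: (p (((\a.a) p) ((\f.(\g.(\h.(f (g h))))) ((\a.a) p))))
Step 13: (p (p ((\f.(\g.(\h.(f (g h))))) ((\a.a) p))))
Step 14: (p (p (\g.(\h.(((\a.a) p) (g h))))))
Step 15: (p (p (\g.(\h.(p (g h))))))

Answer: (p (p (\g.(\h.(p (g h))))))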